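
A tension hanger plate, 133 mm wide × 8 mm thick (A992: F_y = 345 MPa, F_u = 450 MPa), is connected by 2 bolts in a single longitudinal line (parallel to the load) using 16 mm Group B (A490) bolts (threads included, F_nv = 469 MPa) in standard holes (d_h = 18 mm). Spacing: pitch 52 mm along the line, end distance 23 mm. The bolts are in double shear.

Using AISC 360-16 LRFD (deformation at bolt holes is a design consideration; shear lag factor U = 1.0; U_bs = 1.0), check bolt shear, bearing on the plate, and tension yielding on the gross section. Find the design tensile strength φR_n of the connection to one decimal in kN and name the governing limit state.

Bolt shear: A_b = π(16)²/4 = 201.06 mm². φR_n = 0.75 × 469 × 201.06 × 2 × 2 = 282.9 kN.
Bearing (8 mm plate, F_u = 450 MPa): end bolts L_c = 23 − 18/2 = 14, R_n = min(1.2×14×8×450, 2.4×16×8×450) = 60.48 kN/bolt; interior L_c = 52 − 18 = 34, R_n = 138.24 kN/bolt. φR_n = 0.75 × (1×60.48 + 1×138.24) = 149.0 kN.
Tension yield (gross): A_g = 133×8 = 1064 mm². φR_n = 0.90 × 345 × 1064 = 330.4 kN.
Governing: min(282.9, 149.0, 330.4) = 149.0 kN → bearing.

149.0 kN (bearing governs)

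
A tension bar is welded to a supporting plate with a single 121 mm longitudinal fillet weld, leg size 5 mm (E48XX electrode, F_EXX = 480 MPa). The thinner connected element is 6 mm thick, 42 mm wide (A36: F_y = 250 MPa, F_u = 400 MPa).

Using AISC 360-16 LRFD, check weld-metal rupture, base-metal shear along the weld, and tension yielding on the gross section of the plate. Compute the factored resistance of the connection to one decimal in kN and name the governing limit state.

Weld metal: throat = 0.707×5 = 3.535 mm, L = 121 mm. φR_n = 0.75 × 0.6 × 480 × 3.535 × 121 = 92.4 kN.
Base metal shear (6 mm plate): yield φR_n = 1.0×0.6×250×6×121 = 108.9 kN; rupture φR_n = 0.75×0.6×400×6×121 = 130.7 kN; take 108.9 kN (yield).
Tension yield (gross): A_g = 42×6 = 252 mm². φR_n = 0.90 × 250 × 252 = 56.7 kN.
Governing: min(92.4, 108.9, 56.7) = 56.7 kN → gross-section yield.

56.7 kN (gross-section yield governs)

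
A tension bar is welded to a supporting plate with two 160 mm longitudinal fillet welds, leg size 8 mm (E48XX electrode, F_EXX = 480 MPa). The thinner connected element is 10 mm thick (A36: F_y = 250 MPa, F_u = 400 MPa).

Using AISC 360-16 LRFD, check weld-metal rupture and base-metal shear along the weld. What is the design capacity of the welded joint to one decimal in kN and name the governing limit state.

Weld metal: throat = 0.707×8 = 5.656 mm, L = 2×160 = 320 mm. φR_n = 0.75 × 0.6 × 480 × 5.656 × 320 = 390.9 kN.
Base metal shear (10 mm plate): yield φR_n = 1.0×0.6×250×10×320 = 480.0 kN; rupture φR_n = 0.75×0.6×400×10×320 = 576.0 kN; take 480.0 kN (yield).
Governing: min(390.9, 480.0) = 390.9 kN → weld metal.

390.9 kN (weld metal governs)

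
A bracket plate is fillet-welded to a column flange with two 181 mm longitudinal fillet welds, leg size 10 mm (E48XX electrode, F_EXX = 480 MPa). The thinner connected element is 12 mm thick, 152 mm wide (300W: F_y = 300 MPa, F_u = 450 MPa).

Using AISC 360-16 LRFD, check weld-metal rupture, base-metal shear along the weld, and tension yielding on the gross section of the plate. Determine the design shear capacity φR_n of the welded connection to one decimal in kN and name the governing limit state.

492.5 kN (gross-section yield governs)

Weld metal: throat = 0.707×10 = 7.07 mm, L = 2×181 = 362 mm. φR_n = 0.75 × 0.6 × 480 × 7.07 × 362 = 552.8 kN.
Base metal shear (12 mm plate): yield φR_n = 1.0×0.6×300×12×362 = 781.9 kN; rupture φR_n = 0.75×0.6×450×12×362 = 879.7 kN; take 781.9 kN (yield).
Tension yield (gross): A_g = 152×12 = 1824 mm². φR_n = 0.90 × 300 × 1824 = 492.5 kN.
Governing: min(552.8, 781.9, 492.5) = 492.5 kN → gross-section yield.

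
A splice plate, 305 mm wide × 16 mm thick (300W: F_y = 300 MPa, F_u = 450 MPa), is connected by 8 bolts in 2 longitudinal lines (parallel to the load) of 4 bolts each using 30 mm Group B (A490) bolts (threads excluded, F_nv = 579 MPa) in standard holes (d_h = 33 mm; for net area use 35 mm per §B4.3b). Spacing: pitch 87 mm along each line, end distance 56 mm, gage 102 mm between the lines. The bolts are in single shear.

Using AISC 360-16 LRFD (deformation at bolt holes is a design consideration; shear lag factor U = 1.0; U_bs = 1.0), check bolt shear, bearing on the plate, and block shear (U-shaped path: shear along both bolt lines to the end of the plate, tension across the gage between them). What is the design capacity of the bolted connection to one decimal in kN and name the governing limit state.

Bolt shear: A_b = π(30)²/4 = 706.86 mm². φR_n = 0.75 × 579 × 706.86 × 8 × 1 = 2455.6 kN.
Bearing (16 mm plate, F_u = 450 MPa): end bolts L_c = 56 − 33/2 = 39.5, R_n = min(1.2×39.5×16×450, 2.4×30×16×450) = 341.28 kN/bolt; interior L_c = 87 − 33 = 54, R_n = 466.56 kN/bolt. φR_n = 0.75 × (2×341.28 + 6×466.56) = 2611.4 kN.
Block shear: shear path 2×[56+3×87] = 2×317 mm, A_gv = 10144, A_nv = 2×(317 − 3.5×35)×16 = 6224 mm²; tension across gage: (102 − 1×35)×16 = 1072 mm². R_n = min(0.6×450×6224, 0.6×300×10144) + 1.0×450×1072 = min(1680.5, 1825.9) + 482.4 = 2162.9 kN. φR_n = 0.75 × 2162.9 = 1622.2 kN.
Governing: min(2455.6, 2611.4, 1622.2) = 1622.2 kN → block shear.

1622.2 kN (block shear governs)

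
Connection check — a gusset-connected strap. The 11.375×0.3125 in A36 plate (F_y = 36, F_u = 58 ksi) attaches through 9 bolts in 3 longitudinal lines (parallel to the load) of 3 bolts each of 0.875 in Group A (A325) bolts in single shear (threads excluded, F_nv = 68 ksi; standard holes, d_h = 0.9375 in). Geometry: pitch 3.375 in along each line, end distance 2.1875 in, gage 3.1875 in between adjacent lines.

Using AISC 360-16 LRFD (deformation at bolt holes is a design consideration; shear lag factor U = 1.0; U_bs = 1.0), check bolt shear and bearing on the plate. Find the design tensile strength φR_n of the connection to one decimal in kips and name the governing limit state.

255.4 kips (bearing governs)

Bolt shear: A_b = π(0.875)²/4 = 0.60132 in². φR_n = 0.75 × 68 × 0.60132 × 9 × 1 = 276.0 kips.
Bearing (0.3125 in plate, F_u = 58 ksi): end bolts L_c = 2.1875 − 0.9375/2 = 1.71875, R_n = min(1.2×1.71875×0.3125×58, 2.4×0.875×0.3125×58) = 37.383 kips/bolt; interior L_c = 3.375 − 0.9375 = 2.4375, R_n = 38.063 kips/bolt. φR_n = 0.75 × (3×37.383 + 6×38.063) = 255.4 kips.
Governing: min(276.0, 255.4) = 255.4 kips → bearing.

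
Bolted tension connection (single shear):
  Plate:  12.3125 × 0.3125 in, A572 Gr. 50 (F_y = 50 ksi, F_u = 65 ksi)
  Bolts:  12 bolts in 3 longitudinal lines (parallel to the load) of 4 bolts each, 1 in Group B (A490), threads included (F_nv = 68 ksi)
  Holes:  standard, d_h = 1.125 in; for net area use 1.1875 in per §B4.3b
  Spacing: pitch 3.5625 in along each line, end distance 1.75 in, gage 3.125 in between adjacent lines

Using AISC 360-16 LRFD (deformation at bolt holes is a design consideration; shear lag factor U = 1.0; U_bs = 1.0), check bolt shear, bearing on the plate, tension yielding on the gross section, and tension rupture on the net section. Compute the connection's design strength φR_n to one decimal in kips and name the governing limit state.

Bolt shear: A_b = π(1)²/4 = 0.7854 in². φR_n = 0.75 × 68 × 0.7854 × 12 × 1 = 480.7 kips.
Bearing (0.3125 in plate, F_u = 65 ksi): end bolts L_c = 1.75 − 1.125/2 = 1.1875, R_n = min(1.2×1.1875×0.3125×65, 2.4×1×0.3125×65) = 28.945 kips/bolt; interior L_c = 3.5625 − 1.125 = 2.4375, R_n = 48.75 kips/bolt. φR_n = 0.75 × (3×28.945 + 9×48.75) = 394.2 kips.
Tension yield (gross): A_g = 12.3125×0.3125 = 3.8477 in². φR_n = 0.90 × 50 × 3.8477 = 173.1 kips.
Tension rupture (net): A_n = (12.3125 − 3×1.1875)×0.3125 = 2.7344 in² (U = 1.0, A_e = A_n). φR_n = 0.75 × 65 × 2.7344 = 133.3 kips.
Governing: min(480.7, 394.2, 173.1, 133.3) = 133.3 kips → net-section rupture.

133.3 kips (net-section rupture governs)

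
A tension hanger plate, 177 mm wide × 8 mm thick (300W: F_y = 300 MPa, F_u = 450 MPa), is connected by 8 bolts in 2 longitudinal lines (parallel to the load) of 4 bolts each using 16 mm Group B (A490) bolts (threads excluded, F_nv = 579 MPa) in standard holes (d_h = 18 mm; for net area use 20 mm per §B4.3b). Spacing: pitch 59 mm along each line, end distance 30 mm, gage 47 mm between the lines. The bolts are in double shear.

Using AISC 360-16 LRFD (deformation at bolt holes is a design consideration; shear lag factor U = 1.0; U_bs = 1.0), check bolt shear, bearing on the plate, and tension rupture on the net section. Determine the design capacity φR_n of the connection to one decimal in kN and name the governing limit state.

Bolt shear: A_b = π(16)²/4 = 201.06 mm². φR_n = 0.75 × 579 × 201.06 × 8 × 2 = 1397.0 kN.
Bearing (8 mm plate, F_u = 450 MPa): end bolts L_c = 30 − 18/2 = 21, R_n = min(1.2×21×8×450, 2.4×16×8×450) = 90.72 kN/bolt; interior L_c = 59 − 18 = 41, R_n = 138.24 kN/bolt. φR_n = 0.75 × (2×90.72 + 6×138.24) = 758.2 kN.
Tension rupture (net): A_n = (177 − 2×20)×8 = 1096 mm² (U = 1.0, A_e = A_n). φR_n = 0.75 × 450 × 1096 = 369.9 kN.
Governing: min(1397.0, 758.2, 369.9) = 369.9 kN → net-section rupture.

369.9 kN (net-section rupture governs)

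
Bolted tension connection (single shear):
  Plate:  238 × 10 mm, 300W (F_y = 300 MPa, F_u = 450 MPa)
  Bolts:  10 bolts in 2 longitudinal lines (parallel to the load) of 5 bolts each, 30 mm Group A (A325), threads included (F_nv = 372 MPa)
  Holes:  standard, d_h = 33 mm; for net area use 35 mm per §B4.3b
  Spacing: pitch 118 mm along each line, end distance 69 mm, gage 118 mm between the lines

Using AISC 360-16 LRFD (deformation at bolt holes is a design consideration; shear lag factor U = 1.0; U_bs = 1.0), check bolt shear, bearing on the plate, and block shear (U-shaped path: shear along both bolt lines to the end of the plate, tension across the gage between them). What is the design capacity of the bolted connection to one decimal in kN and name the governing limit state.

1740.8 kN (block shear governs)

Bolt shear: A_b = π(30)²/4 = 706.86 mm². φR_n = 0.75 × 372 × 706.86 × 10 × 1 = 1972.1 kN.
Bearing (10 mm plate, F_u = 450 MPa): end bolts L_c = 69 − 33/2 = 52.5, R_n = min(1.2×52.5×10×450, 2.4×30×10×450) = 283.5 kN/bolt; interior L_c = 118 − 33 = 85, R_n = 324 kN/bolt. φR_n = 0.75 × (2×283.5 + 8×324) = 2369.3 kN.
Block shear: shear path 2×[69+4×118] = 2×541 mm, A_gv = 10820, A_nv = 2×(541 − 4.5×35)×10 = 7670 mm²; tension across gage: (118 − 1×35)×10 = 830 mm². R_n = min(0.6×450×7670, 0.6×300×10820) + 1.0×450×830 = min(2070.9, 1947.6) + 373.5 = 2321.1 kN. φR_n = 0.75 × 2321.1 = 1740.8 kN.
Governing: min(1972.1, 2369.3, 1740.8) = 1740.8 kN → block shear.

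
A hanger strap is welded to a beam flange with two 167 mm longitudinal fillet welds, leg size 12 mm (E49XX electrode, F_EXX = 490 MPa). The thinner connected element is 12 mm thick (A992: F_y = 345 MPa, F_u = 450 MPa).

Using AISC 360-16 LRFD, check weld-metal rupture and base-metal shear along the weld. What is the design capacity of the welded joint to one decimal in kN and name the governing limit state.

Weld metal: throat = 0.707×12 = 8.484 mm, L = 2×167 = 334 mm. φR_n = 0.75 × 0.6 × 490 × 8.484 × 334 = 624.8 kN.
Base metal shear (12 mm plate): yield φR_n = 1.0×0.6×345×12×334 = 829.7 kN; rupture φR_n = 0.75×0.6×450×12×334 = 811.6 kN; take 811.6 kN (rupture).
Governing: min(624.8, 811.6) = 624.8 kN → weld metal.

624.8 kN (weld metal governs)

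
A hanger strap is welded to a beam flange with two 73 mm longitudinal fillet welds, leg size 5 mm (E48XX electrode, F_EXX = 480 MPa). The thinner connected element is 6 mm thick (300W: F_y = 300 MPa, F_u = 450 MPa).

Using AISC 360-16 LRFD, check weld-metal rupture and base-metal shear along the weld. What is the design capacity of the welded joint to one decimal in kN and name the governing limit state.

111.5 kN (weld metal governs)

Weld metal: throat = 0.707×5 = 3.535 mm, L = 2×73 = 146 mm. φR_n = 0.75 × 0.6 × 480 × 3.535 × 146 = 111.5 kN.
Base metal shear (6 mm plate): yield φR_n = 1.0×0.6×300×6×146 = 157.7 kN; rupture φR_n = 0.75×0.6×450×6×146 = 177.4 kN; take 157.7 kN (yield).
Governing: min(111.5, 157.7) = 111.5 kN → weld metal.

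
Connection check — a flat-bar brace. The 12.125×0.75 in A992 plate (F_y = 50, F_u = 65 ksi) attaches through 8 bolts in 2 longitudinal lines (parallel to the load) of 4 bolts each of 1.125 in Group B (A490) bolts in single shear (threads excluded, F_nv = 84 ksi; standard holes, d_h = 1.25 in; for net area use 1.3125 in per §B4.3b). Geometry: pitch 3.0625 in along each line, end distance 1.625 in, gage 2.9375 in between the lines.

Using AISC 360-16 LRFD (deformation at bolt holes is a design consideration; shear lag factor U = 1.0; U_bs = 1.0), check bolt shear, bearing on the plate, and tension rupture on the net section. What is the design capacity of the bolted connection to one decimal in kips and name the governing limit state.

347.3 kips (net-section rupture governs)

Bolt shear: A_b = π(1.125)²/4 = 0.99402 in². φR_n = 0.75 × 84 × 0.99402 × 8 × 1 = 501.0 kips.
Bearing (0.75 in plate, F_u = 65 ksi): end bolts L_c = 1.625 − 1.25/2 = 1, R_n = min(1.2×1×0.75×65, 2.4×1.125×0.75×65) = 58.5 kips/bolt; interior L_c = 3.0625 − 1.25 = 1.8125, R_n = 106.03 kips/bolt. φR_n = 0.75 × (2×58.5 + 6×106.03) = 564.9 kips.
Tension rupture (net): A_n = (12.125 − 2×1.3125)×0.75 = 7.125 in² (U = 1.0, A_e = A_n). φR_n = 0.75 × 65 × 7.125 = 347.3 kips.
Governing: min(501.0, 564.9, 347.3) = 347.3 kips → net-section rupture.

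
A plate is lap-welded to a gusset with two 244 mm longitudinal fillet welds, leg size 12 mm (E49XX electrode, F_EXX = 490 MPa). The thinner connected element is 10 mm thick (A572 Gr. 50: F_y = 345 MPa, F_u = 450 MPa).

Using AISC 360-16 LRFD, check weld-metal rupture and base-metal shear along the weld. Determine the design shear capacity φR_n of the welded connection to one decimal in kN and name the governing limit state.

912.9 kN (weld metal governs)

Weld metal: throat = 0.707×12 = 8.484 mm, L = 2×244 = 488 mm. φR_n = 0.75 × 0.6 × 490 × 8.484 × 488 = 912.9 kN.
Base metal shear (10 mm plate): yield φR_n = 1.0×0.6×345×10×488 = 1010.2 kN; rupture φR_n = 0.75×0.6×450×10×488 = 988.2 kN; take 988.2 kN (rupture).
Governing: min(912.9, 988.2) = 912.9 kN → weld metal.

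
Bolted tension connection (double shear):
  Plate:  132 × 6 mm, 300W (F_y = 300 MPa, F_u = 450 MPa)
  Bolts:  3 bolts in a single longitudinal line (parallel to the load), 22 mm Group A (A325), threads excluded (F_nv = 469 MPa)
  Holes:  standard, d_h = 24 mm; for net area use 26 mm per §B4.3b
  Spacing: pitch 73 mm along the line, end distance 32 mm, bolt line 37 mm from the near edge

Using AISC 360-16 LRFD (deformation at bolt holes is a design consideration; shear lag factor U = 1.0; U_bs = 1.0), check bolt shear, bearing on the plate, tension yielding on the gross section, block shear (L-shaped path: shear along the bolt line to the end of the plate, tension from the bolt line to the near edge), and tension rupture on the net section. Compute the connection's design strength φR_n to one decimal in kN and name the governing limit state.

Bolt shear: A_b = π(22)²/4 = 380.13 mm². φR_n = 0.75 × 469 × 380.13 × 3 × 2 = 802.3 kN.
Bearing (6 mm plate, F_u = 450 MPa): end bolts L_c = 32 − 24/2 = 20, R_n = min(1.2×20×6×450, 2.4×22×6×450) = 64.8 kN/bolt; interior L_c = 73 − 24 = 49, R_n = 142.56 kN/bolt. φR_n = 0.75 × (1×64.8 + 2×142.56) = 262.4 kN.
Tension yield (gross): A_g = 132×6 = 792 mm². φR_n = 0.90 × 300 × 792 = 213.8 kN.
Block shear: shear path 1×[32+2×73] = 1×178 mm, A_gv = 1068, A_nv = 1×(178 − 2.5×26)×6 = 678 mm²; tension to near edge: (37 − 0.5×26)×6 = 144 mm². R_n = min(0.6×450×678, 0.6×300×1068) + 1.0×450×144 = min(183.06, 192.24) + 64.8 = 247.86 kN. φR_n = 0.75 × 247.86 = 185.9 kN.
Tension rupture (net): A_n = (132 − 1×26)×6 = 636 mm² (U = 1.0, A_e = A_n). φR_n = 0.75 × 450 × 636 = 214.7 kN.
Governing: min(802.3, 262.4, 213.8, 185.9, 214.7) = 185.9 kN → block shear.

185.9 kN (block shear governs)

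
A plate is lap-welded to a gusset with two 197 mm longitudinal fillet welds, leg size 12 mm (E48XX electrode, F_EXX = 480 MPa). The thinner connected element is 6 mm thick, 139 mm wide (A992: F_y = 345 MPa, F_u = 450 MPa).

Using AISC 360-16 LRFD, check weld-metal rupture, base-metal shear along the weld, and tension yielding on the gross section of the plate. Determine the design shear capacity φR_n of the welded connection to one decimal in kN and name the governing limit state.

Weld metal: throat = 0.707×12 = 8.484 mm, L = 2×197 = 394 mm. φR_n = 0.75 × 0.6 × 480 × 8.484 × 394 = 722.0 kN.
Base metal shear (6 mm plate): yield φR_n = 1.0×0.6×345×6×394 = 489.3 kN; rupture φR_n = 0.75×0.6×450×6×394 = 478.7 kN; take 478.7 kN (rupture).
Tension yield (gross): A_g = 139×6 = 834 mm². φR_n = 0.90 × 345 × 834 = 259.0 kN.
Governing: min(722.0, 478.7, 259.0) = 259.0 kN → gross-section yield.

259.0 kN (gross-section yield governs)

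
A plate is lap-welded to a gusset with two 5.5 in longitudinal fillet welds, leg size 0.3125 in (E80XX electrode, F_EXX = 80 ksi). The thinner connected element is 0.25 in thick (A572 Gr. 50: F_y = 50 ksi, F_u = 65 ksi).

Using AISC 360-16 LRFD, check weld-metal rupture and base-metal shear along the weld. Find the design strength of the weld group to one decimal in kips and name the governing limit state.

Weld metal: throat = 0.707×0.3125 = 0.22094 in, L = 2×5.5 = 11 in. φR_n = 0.75 × 0.6 × 80 × 0.22094 × 11 = 87.5 kips.
Base metal shear (0.25 in plate): yield φR_n = 1.0×0.6×50×0.25×11 = 82.5 kips; rupture φR_n = 0.75×0.6×65×0.25×11 = 80.4 kips; take 80.4 kips (rupture).
Governing: min(87.5, 80.4) = 80.4 kips → base-metal shear.

80.4 kips (base-metal shear governs)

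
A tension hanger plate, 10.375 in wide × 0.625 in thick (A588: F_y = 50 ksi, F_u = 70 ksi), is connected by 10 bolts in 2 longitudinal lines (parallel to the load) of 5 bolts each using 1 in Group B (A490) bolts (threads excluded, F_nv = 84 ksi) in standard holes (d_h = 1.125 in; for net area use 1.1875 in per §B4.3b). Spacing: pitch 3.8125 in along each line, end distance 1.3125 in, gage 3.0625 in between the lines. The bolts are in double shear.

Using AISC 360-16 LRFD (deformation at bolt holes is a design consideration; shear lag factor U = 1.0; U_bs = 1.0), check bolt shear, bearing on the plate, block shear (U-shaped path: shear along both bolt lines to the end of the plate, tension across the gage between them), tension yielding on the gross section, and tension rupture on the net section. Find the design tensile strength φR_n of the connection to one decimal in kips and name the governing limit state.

262.5 kips (net-section rupture governs)

Bolt shear: A_b = π(1)²/4 = 0.7854 in². φR_n = 0.75 × 84 × 0.7854 × 10 × 2 = 989.6 kips.
Bearing (0.625 in plate, F_u = 70 ksi): end bolts L_c = 1.3125 − 1.125/2 = 0.75, R_n = min(1.2×0.75×0.625×70, 2.4×1×0.625×70) = 39.375 kips/bolt; interior L_c = 3.8125 − 1.125 = 2.6875, R_n = 105 kips/bolt. φR_n = 0.75 × (2×39.375 + 8×105) = 689.1 kips.
Block shear: shear path 2×[1.3125+4×3.8125] = 2×16.5625 in, A_gv = 20.703, A_nv = 2×(16.5625 − 4.5×1.1875)×0.625 = 14.023 in²; tension across gage: (3.0625 − 1×1.1875)×0.625 = 1.1719 in². R_n = min(0.6×70×14.023, 0.6×50×20.703) + 1.0×70×1.1719 = min(588.97, 621.09) + 82.033 = 671 kips. φR_n = 0.75 × 671 = 503.3 kips.
Tension yield (gross): A_g = 10.375×0.625 = 6.4844 in². φR_n = 0.90 × 50 × 6.4844 = 291.8 kips.
Tension rupture (net): A_n = (10.375 − 2×1.1875)×0.625 = 5 in² (U = 1.0, A_e = A_n). φR_n = 0.75 × 70 × 5 = 262.5 kips.
Governing: min(989.6, 689.1, 503.3, 291.8, 262.5) = 262.5 kips → net-section rupture.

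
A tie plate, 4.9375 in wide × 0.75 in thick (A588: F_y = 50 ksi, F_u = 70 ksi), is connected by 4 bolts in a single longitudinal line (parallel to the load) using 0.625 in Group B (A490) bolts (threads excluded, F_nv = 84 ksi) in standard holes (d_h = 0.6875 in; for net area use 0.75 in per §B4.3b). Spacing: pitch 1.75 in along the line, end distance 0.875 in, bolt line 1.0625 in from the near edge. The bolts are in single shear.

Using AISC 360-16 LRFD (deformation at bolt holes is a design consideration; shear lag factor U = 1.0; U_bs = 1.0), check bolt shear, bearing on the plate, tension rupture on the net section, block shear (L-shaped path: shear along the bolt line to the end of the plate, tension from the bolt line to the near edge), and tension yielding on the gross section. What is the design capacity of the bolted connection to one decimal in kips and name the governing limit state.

77.3 kips (bolt shear governs)

Bolt shear: A_b = π(0.625)²/4 = 0.3068 in². φR_n = 0.75 × 84 × 0.3068 × 4 × 1 = 77.3 kips.
Bearing (0.75 in plate, F_u = 70 ksi): end bolts L_c = 0.875 − 0.6875/2 = 0.53125, R_n = min(1.2×0.53125×0.75×70, 2.4×0.625×0.75×70) = 33.469 kips/bolt; interior L_c = 1.75 − 0.6875 = 1.0625, R_n = 66.938 kips/bolt. φR_n = 0.75 × (1×33.469 + 3×66.938) = 175.7 kips.
Tension rupture (net): A_n = (4.9375 − 1×0.75)×0.75 = 3.1406 in² (U = 1.0, A_e = A_n). φR_n = 0.75 × 70 × 3.1406 = 164.9 kips.
Block shear: shear path 1×[0.875+3×1.75] = 1×6.125 in, A_gv = 4.5938, A_nv = 1×(6.125 − 3.5×0.75)×0.75 = 2.625 in²; tension to near edge: (1.0625 − 0.5×0.75)×0.75 = 0.51563 in². R_n = min(0.6×70×2.625, 0.6×50×4.5938) + 1.0×70×0.51563 = min(110.25, 137.81) + 36.094 = 146.34 kips. φR_n = 0.75 × 146.34 = 109.8 kips.
Tension yield (gross): A_g = 4.9375×0.75 = 3.7031 in². φR_n = 0.90 × 50 × 3.7031 = 166.6 kips.
Governing: min(77.3, 175.7, 164.9, 109.8, 166.6) = 77.3 kips → bolt shear.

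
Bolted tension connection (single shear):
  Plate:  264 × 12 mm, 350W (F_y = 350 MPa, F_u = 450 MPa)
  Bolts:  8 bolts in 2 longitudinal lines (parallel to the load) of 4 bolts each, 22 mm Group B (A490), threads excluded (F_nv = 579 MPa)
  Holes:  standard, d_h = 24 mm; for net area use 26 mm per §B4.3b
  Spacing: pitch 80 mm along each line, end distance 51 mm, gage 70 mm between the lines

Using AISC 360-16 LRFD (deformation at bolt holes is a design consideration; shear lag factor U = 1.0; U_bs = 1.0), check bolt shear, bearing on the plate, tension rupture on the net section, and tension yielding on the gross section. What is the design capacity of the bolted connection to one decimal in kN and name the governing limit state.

Bolt shear: A_b = π(22)²/4 = 380.13 mm². φR_n = 0.75 × 579 × 380.13 × 8 × 1 = 1320.6 kN.
Bearing (12 mm plate, F_u = 450 MPa): end bolts L_c = 51 − 24/2 = 39, R_n = min(1.2×39×12×450, 2.4×22×12×450) = 252.72 kN/bolt; interior L_c = 80 − 24 = 56, R_n = 285.12 kN/bolt. φR_n = 0.75 × (2×252.72 + 6×285.12) = 1662.1 kN.
Tension rupture (net): A_n = (264 − 2×26)×12 = 2544 mm² (U = 1.0, A_e = A_n). φR_n = 0.75 × 450 × 2544 = 858.6 kN.
Tension yield (gross): A_g = 264×12 = 3168 mm². φR_n = 0.90 × 350 × 3168 = 997.9 kN.
Governing: min(1320.6, 1662.1, 858.6, 997.9) = 858.6 kN → net-section rupture.

858.6 kN (net-section rupture governs)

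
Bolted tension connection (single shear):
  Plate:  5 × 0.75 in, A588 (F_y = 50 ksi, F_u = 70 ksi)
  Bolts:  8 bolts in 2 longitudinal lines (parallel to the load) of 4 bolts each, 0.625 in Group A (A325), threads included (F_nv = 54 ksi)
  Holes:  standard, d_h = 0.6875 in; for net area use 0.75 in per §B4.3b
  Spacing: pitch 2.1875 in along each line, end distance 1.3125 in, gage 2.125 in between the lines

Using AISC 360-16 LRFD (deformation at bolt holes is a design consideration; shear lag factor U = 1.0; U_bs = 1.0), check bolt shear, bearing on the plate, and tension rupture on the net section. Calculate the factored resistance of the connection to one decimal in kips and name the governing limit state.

99.4 kips (bolt shear governs)

Bolt shear: A_b = π(0.625)²/4 = 0.3068 in². φR_n = 0.75 × 54 × 0.3068 × 8 × 1 = 99.4 kips.
Bearing (0.75 in plate, F_u = 70 ksi): end bolts L_c = 1.3125 − 0.6875/2 = 0.96875, R_n = min(1.2×0.96875×0.75×70, 2.4×0.625×0.75×70) = 61.031 kips/bolt; interior L_c = 2.1875 − 0.6875 = 1.5, R_n = 78.75 kips/bolt. φR_n = 0.75 × (2×61.031 + 6×78.75) = 445.9 kips.
Tension rupture (net): A_n = (5 − 2×0.75)×0.75 = 2.625 in² (U = 1.0, A_e = A_n). φR_n = 0.75 × 70 × 2.625 = 137.8 kips.
Governing: min(99.4, 445.9, 137.8) = 99.4 kips → bolt shear.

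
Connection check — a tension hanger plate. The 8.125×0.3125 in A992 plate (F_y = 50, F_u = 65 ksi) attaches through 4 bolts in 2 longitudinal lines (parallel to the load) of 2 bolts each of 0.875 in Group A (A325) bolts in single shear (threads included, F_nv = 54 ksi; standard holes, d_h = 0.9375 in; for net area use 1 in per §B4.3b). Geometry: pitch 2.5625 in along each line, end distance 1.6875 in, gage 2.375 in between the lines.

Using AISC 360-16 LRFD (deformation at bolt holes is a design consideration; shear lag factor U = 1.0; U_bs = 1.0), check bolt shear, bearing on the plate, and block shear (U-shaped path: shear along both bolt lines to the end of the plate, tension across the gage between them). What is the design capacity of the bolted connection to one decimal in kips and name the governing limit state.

Bolt shear: A_b = π(0.875)²/4 = 0.60132 in². φR_n = 0.75 × 54 × 0.60132 × 4 × 1 = 97.4 kips.
Bearing (0.3125 in plate, F_u = 65 ksi): end bolts L_c = 1.6875 − 0.9375/2 = 1.21875, R_n = min(1.2×1.21875×0.3125×65, 2.4×0.875×0.3125×65) = 29.707 kips/bolt; interior L_c = 2.5625 − 0.9375 = 1.625, R_n = 39.609 kips/bolt. φR_n = 0.75 × (2×29.707 + 2×39.609) = 104.0 kips.
Block shear: shear path 2×[1.6875+1×2.5625] = 2×4.25 in, A_gv = 2.6563, A_nv = 2×(4.25 − 1.5×1)×0.3125 = 1.7188 in²; tension across gage: (2.375 − 1×1)×0.3125 = 0.42969 in². R_n = min(0.6×65×1.7188, 0.6×50×2.6563) + 1.0×65×0.42969 = min(67.033, 79.689) + 27.93 = 94.963 kips. φR_n = 0.75 × 94.963 = 71.2 kips.
Governing: min(97.4, 104.0, 71.2) = 71.2 kips → block shear.

71.2 kips (block shear governs)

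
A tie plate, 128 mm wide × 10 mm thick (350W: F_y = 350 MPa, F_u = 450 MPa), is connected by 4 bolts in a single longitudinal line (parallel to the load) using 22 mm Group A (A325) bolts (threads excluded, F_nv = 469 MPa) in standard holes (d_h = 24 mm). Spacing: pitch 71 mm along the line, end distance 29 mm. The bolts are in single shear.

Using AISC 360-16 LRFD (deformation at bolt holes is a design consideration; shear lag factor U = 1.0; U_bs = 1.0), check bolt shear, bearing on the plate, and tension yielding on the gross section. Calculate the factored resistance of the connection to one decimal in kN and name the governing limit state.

Bolt shear: A_b = π(22)²/4 = 380.13 mm². φR_n = 0.75 × 469 × 380.13 × 4 × 1 = 534.8 kN.
Bearing (10 mm plate, F_u = 450 MPa): end bolts L_c = 29 − 24/2 = 17, R_n = min(1.2×17×10×450, 2.4×22×10×450) = 91.8 kN/bolt; interior L_c = 71 − 24 = 47, R_n = 237.6 kN/bolt. φR_n = 0.75 × (1×91.8 + 3×237.6) = 603.5 kN.
Tension yield (gross): A_g = 128×10 = 1280 mm². φR_n = 0.90 × 350 × 1280 = 403.2 kN.
Governing: min(534.8, 603.5, 403.2) = 403.2 kN → gross-section yield.

403.2 kN (gross-section yield governs)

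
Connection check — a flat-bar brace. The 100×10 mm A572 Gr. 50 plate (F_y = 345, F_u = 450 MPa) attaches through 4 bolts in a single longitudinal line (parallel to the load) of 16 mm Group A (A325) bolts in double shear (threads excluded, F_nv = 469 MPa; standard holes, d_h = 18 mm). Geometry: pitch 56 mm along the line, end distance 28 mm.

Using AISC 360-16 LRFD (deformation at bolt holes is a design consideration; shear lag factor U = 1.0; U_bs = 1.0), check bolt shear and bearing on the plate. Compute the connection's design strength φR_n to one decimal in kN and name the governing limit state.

465.8 kN (bearing governs)

Bolt shear: A_b = π(16)²/4 = 201.06 mm². φR_n = 0.75 × 469 × 201.06 × 4 × 2 = 565.8 kN.
Bearing (10 mm plate, F_u = 450 MPa): end bolts L_c = 28 − 18/2 = 19, R_n = min(1.2×19×10×450, 2.4×16×10×450) = 102.6 kN/bolt; interior L_c = 56 − 18 = 38, R_n = 172.8 kN/bolt. φR_n = 0.75 × (1×102.6 + 3×172.8) = 465.8 kN.
Governing: min(565.8, 465.8) = 465.8 kN → bearing.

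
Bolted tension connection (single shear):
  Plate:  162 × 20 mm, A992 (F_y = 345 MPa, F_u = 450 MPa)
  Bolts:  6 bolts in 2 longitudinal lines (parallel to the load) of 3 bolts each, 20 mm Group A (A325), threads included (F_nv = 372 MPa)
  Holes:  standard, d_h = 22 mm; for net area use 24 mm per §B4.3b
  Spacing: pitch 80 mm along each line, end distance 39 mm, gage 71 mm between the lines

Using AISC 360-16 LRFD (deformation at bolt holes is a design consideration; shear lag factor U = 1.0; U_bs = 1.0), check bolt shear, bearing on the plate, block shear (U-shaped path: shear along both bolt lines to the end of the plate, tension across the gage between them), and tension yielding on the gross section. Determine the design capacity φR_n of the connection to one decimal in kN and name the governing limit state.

525.9 kN (bolt shear governs)

Bolt shear: A_b = π(20)²/4 = 314.16 mm². φR_n = 0.75 × 372 × 314.16 × 6 × 1 = 525.9 kN.
Bearing (20 mm plate, F_u = 450 MPa): end bolts L_c = 39 − 22/2 = 28, R_n = min(1.2×28×20×450, 2.4×20×20×450) = 302.4 kN/bolt; interior L_c = 80 − 22 = 58, R_n = 432 kN/bolt. φR_n = 0.75 × (2×302.4 + 4×432) = 1749.6 kN.
Block shear: shear path 2×[39+2×80] = 2×199 mm, A_gv = 7960, A_nv = 2×(199 − 2.5×24)×20 = 5560 mm²; tension across gage: (71 − 1×24)×20 = 940 mm². R_n = min(0.6×450×5560, 0.6×345×7960) + 1.0×450×940 = min(1501.2, 1647.7) + 423 = 1924.2 kN. φR_n = 0.75 × 1924.2 = 1443.2 kN.
Tension yield (gross): A_g = 162×20 = 3240 mm². φR_n = 0.90 × 345 × 3240 = 1006.0 kN.
Governing: min(525.9, 1749.6, 1443.2, 1006.0) = 525.9 kN → bolt shear.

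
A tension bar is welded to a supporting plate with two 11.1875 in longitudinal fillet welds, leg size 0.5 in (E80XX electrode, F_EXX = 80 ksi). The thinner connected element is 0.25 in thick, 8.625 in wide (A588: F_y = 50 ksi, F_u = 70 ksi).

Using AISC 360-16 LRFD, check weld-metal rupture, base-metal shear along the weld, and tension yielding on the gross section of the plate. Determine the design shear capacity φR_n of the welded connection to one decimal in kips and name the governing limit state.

97.0 kips (gross-section yield governs)

Weld metal: throat = 0.707×0.5 = 0.3535 in, L = 2×11.1875 = 22.375 in. φR_n = 0.75 × 0.6 × 80 × 0.3535 × 22.375 = 284.7 kips.
Base metal shear (0.25 in plate): yield φR_n = 1.0×0.6×50×0.25×22.375 = 167.8 kips; rupture φR_n = 0.75×0.6×70×0.25×22.375 = 176.2 kips; take 167.8 kips (yield).
Tension yield (gross): A_g = 8.625×0.25 = 2.1563 in². φR_n = 0.90 × 50 × 2.1563 = 97.0 kips.
Governing: min(284.7, 167.8, 97.0) = 97.0 kips → gross-section yield.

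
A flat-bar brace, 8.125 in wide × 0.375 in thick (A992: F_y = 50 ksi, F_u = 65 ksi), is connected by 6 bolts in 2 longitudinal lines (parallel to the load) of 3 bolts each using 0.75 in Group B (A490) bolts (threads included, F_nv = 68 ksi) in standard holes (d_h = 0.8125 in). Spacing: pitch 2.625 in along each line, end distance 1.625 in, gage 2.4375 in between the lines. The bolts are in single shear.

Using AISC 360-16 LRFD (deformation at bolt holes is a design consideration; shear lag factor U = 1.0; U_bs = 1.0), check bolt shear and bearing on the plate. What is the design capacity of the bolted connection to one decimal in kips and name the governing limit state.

Bolt shear: A_b = π(0.75)²/4 = 0.44179 in². φR_n = 0.75 × 68 × 0.44179 × 6 × 1 = 135.2 kips.
Bearing (0.375 in plate, F_u = 65 ksi): end bolts L_c = 1.625 − 0.8125/2 = 1.21875, R_n = min(1.2×1.21875×0.375×65, 2.4×0.75×0.375×65) = 35.648 kips/bolt; interior L_c = 2.625 − 0.8125 = 1.8125, R_n = 43.875 kips/bolt. φR_n = 0.75 × (2×35.648 + 4×43.875) = 185.1 kips.
Governing: min(135.2, 185.1) = 135.2 kips → bolt shear.

135.2 kips (bolt shear governs)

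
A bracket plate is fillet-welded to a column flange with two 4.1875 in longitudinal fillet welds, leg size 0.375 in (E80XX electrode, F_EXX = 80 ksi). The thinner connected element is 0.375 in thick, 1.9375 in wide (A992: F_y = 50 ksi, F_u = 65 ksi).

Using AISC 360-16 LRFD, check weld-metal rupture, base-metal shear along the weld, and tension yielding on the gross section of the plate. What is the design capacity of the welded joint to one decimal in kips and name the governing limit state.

Weld metal: throat = 0.707×0.375 = 0.26513 in, L = 2×4.1875 = 8.375 in. φR_n = 0.75 × 0.6 × 80 × 0.26513 × 8.375 = 79.9 kips.
Base metal shear (0.375 in plate): yield φR_n = 1.0×0.6×50×0.375×8.375 = 94.2 kips; rupture φR_n = 0.75×0.6×65×0.375×8.375 = 91.9 kips; take 91.9 kips (rupture).
Tension yield (gross): A_g = 1.9375×0.375 = 0.72656 in². φR_n = 0.90 × 50 × 0.72656 = 32.7 kips.
Governing: min(79.9, 91.9, 32.7) = 32.7 kips → gross-section yield.

32.7 kips (gross-section yield governs)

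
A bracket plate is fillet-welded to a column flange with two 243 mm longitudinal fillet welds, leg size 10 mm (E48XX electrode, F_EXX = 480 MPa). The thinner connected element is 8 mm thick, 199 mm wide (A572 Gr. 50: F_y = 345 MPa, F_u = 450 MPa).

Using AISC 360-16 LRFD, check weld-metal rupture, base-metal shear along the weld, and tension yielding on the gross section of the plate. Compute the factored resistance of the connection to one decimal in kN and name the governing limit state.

Weld metal: throat = 0.707×10 = 7.07 mm, L = 2×243 = 486 mm. φR_n = 0.75 × 0.6 × 480 × 7.07 × 486 = 742.2 kN.
Base metal shear (8 mm plate): yield φR_n = 1.0×0.6×345×8×486 = 804.8 kN; rupture φR_n = 0.75×0.6×450×8×486 = 787.3 kN; take 787.3 kN (rupture).
Tension yield (gross): A_g = 199×8 = 1592 mm². φR_n = 0.90 × 345 × 1592 = 494.3 kN.
Governing: min(742.2, 787.3, 494.3) = 494.3 kN → gross-section yield.

494.3 kN (gross-section yield governs)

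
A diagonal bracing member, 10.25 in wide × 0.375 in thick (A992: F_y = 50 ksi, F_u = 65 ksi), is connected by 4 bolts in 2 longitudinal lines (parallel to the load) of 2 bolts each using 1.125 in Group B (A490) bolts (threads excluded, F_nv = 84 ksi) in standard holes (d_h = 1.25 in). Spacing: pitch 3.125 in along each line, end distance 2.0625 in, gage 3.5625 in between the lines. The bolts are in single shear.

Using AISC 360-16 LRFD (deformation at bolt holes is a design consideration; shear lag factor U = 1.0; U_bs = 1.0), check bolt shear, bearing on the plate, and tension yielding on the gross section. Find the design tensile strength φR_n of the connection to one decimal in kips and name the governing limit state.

Bolt shear: A_b = π(1.125)²/4 = 0.99402 in². φR_n = 0.75 × 84 × 0.99402 × 4 × 1 = 250.5 kips.
Bearing (0.375 in plate, F_u = 65 ksi): end bolts L_c = 2.0625 − 1.25/2 = 1.4375, R_n = min(1.2×1.4375×0.375×65, 2.4×1.125×0.375×65) = 42.047 kips/bolt; interior L_c = 3.125 − 1.25 = 1.875, R_n = 54.844 kips/bolt. φR_n = 0.75 × (2×42.047 + 2×54.844) = 145.3 kips.
Tension yield (gross): A_g = 10.25×0.375 = 3.8438 in². φR_n = 0.90 × 50 × 3.8438 = 173.0 kips.
Governing: min(250.5, 145.3, 173.0) = 145.3 kips → bearing.

145.3 kips (bearing governs)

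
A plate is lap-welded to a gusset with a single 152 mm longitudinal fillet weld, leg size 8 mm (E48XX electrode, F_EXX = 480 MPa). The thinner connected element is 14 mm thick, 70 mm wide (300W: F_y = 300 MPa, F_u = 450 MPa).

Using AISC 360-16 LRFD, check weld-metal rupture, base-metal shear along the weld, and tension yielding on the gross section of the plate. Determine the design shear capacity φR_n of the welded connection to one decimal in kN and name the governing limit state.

Weld metal: throat = 0.707×8 = 5.656 mm, L = 152 mm. φR_n = 0.75 × 0.6 × 480 × 5.656 × 152 = 185.7 kN.
Base metal shear (14 mm plate): yield φR_n = 1.0×0.6×300×14×152 = 383.0 kN; rupture φR_n = 0.75×0.6×450×14×152 = 430.9 kN; take 383.0 kN (yield).
Tension yield (gross): A_g = 70×14 = 980 mm². φR_n = 0.90 × 300 × 980 = 264.6 kN.
Governing: min(185.7, 383.0, 264.6) = 185.7 kN → weld metal.

185.7 kN (weld metal governs)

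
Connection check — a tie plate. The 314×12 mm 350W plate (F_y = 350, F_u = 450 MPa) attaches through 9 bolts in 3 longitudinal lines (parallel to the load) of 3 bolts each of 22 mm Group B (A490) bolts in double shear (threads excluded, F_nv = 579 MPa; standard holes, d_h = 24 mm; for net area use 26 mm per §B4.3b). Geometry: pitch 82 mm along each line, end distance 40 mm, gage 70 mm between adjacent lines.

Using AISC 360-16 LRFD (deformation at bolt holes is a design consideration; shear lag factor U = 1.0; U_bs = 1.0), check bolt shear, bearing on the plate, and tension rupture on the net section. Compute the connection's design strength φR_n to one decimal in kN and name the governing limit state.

Bolt shear: A_b = π(22)²/4 = 380.13 mm². φR_n = 0.75 × 579 × 380.13 × 9 × 2 = 2971.3 kN.
Bearing (12 mm plate, F_u = 450 MPa): end bolts L_c = 40 − 24/2 = 28, R_n = min(1.2×28×12×450, 2.4×22×12×450) = 181.44 kN/bolt; interior L_c = 82 − 24 = 58, R_n = 285.12 kN/bolt. φR_n = 0.75 × (3×181.44 + 6×285.12) = 1691.3 kN.
Tension rupture (net): A_n = (314 − 3×26)×12 = 2832 mm² (U = 1.0, A_e = A_n). φR_n = 0.75 × 450 × 2832 = 955.8 kN.
Governing: min(2971.3, 1691.3, 955.8) = 955.8 kN → net-section rupture.

955.8 kN (net-section rupture governs)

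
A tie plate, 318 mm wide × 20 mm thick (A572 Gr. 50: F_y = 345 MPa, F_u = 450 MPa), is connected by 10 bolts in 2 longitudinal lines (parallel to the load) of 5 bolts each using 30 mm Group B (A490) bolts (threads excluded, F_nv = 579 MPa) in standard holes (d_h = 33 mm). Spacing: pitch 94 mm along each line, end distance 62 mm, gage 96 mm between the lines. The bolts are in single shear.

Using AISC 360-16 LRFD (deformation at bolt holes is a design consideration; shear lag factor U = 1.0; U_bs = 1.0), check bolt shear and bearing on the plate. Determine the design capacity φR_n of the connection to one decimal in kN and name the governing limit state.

3069.5 kN (bolt shear governs)

Bolt shear: A_b = π(30)²/4 = 706.86 mm². φR_n = 0.75 × 579 × 706.86 × 10 × 1 = 3069.5 kN.
Bearing (20 mm plate, F_u = 450 MPa): end bolts L_c = 62 − 33/2 = 45.5, R_n = min(1.2×45.5×20×450, 2.4×30×20×450) = 491.4 kN/bolt; interior L_c = 94 − 33 = 61, R_n = 648 kN/bolt. φR_n = 0.75 × (2×491.4 + 8×648) = 4625.1 kN.
Governing: min(3069.5, 4625.1) = 3069.5 kN → bolt shear.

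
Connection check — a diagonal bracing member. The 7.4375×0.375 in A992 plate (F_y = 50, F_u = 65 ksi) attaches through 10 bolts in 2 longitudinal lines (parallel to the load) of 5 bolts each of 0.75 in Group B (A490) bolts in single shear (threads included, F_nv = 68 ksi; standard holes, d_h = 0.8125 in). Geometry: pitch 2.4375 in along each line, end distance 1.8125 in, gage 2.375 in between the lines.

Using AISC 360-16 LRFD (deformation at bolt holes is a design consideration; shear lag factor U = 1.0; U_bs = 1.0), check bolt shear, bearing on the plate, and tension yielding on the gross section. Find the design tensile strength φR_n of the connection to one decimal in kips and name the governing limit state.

125.5 kips (gross-section yield governs)

Bolt shear: A_b = π(0.75)²/4 = 0.44179 in². φR_n = 0.75 × 68 × 0.44179 × 10 × 1 = 225.3 kips.
Bearing (0.375 in plate, F_u = 65 ksi): end bolts L_c = 1.8125 − 0.8125/2 = 1.40625, R_n = min(1.2×1.40625×0.375×65, 2.4×0.75×0.375×65) = 41.133 kips/bolt; interior L_c = 2.4375 − 0.8125 = 1.625, R_n = 43.875 kips/bolt. φR_n = 0.75 × (2×41.133 + 8×43.875) = 324.9 kips.
Tension yield (gross): A_g = 7.4375×0.375 = 2.7891 in². φR_n = 0.90 × 50 × 2.7891 = 125.5 kips.
Governing: min(225.3, 324.9, 125.5) = 125.5 kips → gross-section yield.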